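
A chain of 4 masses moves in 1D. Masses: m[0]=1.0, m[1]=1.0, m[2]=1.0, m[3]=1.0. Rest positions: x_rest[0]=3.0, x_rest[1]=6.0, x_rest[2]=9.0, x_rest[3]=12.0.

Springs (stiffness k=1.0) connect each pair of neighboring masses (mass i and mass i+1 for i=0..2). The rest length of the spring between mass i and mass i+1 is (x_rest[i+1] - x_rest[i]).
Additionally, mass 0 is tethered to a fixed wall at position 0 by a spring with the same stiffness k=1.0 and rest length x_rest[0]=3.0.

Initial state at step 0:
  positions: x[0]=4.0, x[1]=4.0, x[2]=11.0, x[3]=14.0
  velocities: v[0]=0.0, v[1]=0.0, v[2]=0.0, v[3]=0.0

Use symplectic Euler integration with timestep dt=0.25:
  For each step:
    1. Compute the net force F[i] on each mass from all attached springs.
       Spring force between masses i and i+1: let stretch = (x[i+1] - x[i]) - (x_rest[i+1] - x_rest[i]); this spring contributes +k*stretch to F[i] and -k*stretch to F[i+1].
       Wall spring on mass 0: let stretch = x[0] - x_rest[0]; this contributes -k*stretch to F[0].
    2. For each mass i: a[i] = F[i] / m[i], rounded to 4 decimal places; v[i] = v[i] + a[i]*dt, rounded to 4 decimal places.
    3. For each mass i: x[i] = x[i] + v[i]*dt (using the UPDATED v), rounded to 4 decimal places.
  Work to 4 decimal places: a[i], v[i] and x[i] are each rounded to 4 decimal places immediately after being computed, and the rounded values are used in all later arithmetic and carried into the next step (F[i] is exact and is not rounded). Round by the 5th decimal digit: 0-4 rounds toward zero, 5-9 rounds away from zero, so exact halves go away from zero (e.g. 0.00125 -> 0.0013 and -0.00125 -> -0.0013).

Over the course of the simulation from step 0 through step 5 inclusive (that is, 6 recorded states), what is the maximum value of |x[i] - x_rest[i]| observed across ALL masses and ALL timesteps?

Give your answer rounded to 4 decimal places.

Step 0: x=[4.0000 4.0000 11.0000 14.0000] v=[0.0000 0.0000 0.0000 0.0000]
Step 1: x=[3.7500 4.4375 10.7500 14.0000] v=[-1.0000 1.7500 -1.0000 0.0000]
Step 2: x=[3.3086 5.2266 10.3086 13.9844] v=[-1.7656 3.1563 -1.7656 -0.0625]
Step 3: x=[2.7803 6.2134 9.7793 13.9265] v=[-2.1133 3.9473 -2.1172 -0.2315]
Step 4: x=[2.2928 7.2085 9.2863 13.7969] v=[-1.9501 3.9805 -1.9719 -0.5183]
Step 5: x=[1.9692 8.0263 8.9454 13.5729] v=[-1.2944 3.2710 -1.3637 -0.8960]
Max displacement = 2.0263

Answer: 2.0263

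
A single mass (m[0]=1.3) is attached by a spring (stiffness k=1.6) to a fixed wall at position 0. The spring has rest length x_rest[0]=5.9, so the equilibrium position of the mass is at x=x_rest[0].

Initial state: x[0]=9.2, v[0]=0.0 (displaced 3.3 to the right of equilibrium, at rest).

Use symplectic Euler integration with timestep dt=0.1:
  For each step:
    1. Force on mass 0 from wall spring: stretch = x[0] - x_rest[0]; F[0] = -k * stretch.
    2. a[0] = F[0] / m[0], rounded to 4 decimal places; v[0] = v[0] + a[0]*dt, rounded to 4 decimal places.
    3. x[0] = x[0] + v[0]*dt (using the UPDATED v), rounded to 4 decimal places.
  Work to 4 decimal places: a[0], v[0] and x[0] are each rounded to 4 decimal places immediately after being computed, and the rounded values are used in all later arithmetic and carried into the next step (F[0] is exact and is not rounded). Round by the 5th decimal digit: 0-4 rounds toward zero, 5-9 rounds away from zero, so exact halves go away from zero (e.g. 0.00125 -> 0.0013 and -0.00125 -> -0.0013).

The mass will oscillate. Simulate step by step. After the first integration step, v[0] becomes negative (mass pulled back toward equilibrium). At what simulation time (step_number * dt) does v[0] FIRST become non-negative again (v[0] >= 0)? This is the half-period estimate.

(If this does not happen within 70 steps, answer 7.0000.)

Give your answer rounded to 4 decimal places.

Answer: 2.9000

Derivation:
Step 0: x=[9.2000] v=[0.0000]
Step 1: x=[9.1594] v=[-0.4062]
Step 2: x=[9.0787] v=[-0.8074]
Step 3: x=[8.9588] v=[-1.1986]
Step 4: x=[8.8013] v=[-1.5751]
Step 5: x=[8.6081] v=[-1.9322]
Step 6: x=[8.3816] v=[-2.2655]
Step 7: x=[8.1245] v=[-2.5709]
Step 8: x=[7.8400] v=[-2.8447]
Step 9: x=[7.5317] v=[-3.0835]
Step 10: x=[7.2033] v=[-3.2843]
Step 11: x=[6.8588] v=[-3.4447]
Step 12: x=[6.5025] v=[-3.5627]
Step 13: x=[6.1388] v=[-3.6369]
Step 14: x=[5.7722] v=[-3.6663]
Step 15: x=[5.4071] v=[-3.6506]
Step 16: x=[5.0481] v=[-3.5899]
Step 17: x=[4.6996] v=[-3.4851]
Step 18: x=[4.3659] v=[-3.3374]
Step 19: x=[4.0510] v=[-3.1486]
Step 20: x=[3.7589] v=[-2.9210]
Step 21: x=[3.4932] v=[-2.6575]
Step 22: x=[3.2571] v=[-2.3613]
Step 23: x=[3.0535] v=[-2.0360]
Step 24: x=[2.8849] v=[-1.6857]
Step 25: x=[2.7534] v=[-1.3146]
Step 26: x=[2.6607] v=[-0.9273]
Step 27: x=[2.6078] v=[-0.5286]
Step 28: x=[2.5955] v=[-0.1234]
Step 29: x=[2.6238] v=[0.2833]
First v>=0 after going negative at step 29, time=2.9000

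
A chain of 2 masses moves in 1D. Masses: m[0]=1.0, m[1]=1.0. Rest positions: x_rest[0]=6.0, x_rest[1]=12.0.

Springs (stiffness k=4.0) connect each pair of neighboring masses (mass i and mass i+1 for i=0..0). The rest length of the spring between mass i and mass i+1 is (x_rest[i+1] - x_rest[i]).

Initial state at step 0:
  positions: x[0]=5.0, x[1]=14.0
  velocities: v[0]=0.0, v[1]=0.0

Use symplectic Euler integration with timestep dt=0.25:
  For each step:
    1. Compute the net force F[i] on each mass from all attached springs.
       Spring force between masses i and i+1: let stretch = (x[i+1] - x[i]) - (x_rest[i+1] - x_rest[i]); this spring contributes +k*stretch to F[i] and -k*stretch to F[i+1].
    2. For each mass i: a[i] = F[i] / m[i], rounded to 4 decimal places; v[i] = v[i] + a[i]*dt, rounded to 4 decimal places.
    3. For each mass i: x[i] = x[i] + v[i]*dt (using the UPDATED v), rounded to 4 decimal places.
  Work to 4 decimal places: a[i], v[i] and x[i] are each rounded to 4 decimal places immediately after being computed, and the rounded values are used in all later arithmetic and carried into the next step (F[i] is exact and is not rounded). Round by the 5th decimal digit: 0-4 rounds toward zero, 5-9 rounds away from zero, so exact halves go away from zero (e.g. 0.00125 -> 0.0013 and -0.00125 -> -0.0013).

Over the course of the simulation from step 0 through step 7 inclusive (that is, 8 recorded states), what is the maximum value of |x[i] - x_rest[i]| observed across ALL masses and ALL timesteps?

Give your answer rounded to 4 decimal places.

Step 0: x=[5.0000 14.0000] v=[0.0000 0.0000]
Step 1: x=[5.7500 13.2500] v=[3.0000 -3.0000]
Step 2: x=[6.8750 12.1250] v=[4.5000 -4.5000]
Step 3: x=[7.8125 11.1875] v=[3.7500 -3.7500]
Step 4: x=[8.0938 10.9063] v=[1.1250 -1.1250]
Step 5: x=[7.5782 11.4219] v=[-2.0625 2.0625]
Step 6: x=[6.5235 12.4766] v=[-4.2188 4.2188]
Step 7: x=[5.4571 13.5430] v=[-4.2657 4.2657]
Max displacement = 2.0938

Answer: 2.0938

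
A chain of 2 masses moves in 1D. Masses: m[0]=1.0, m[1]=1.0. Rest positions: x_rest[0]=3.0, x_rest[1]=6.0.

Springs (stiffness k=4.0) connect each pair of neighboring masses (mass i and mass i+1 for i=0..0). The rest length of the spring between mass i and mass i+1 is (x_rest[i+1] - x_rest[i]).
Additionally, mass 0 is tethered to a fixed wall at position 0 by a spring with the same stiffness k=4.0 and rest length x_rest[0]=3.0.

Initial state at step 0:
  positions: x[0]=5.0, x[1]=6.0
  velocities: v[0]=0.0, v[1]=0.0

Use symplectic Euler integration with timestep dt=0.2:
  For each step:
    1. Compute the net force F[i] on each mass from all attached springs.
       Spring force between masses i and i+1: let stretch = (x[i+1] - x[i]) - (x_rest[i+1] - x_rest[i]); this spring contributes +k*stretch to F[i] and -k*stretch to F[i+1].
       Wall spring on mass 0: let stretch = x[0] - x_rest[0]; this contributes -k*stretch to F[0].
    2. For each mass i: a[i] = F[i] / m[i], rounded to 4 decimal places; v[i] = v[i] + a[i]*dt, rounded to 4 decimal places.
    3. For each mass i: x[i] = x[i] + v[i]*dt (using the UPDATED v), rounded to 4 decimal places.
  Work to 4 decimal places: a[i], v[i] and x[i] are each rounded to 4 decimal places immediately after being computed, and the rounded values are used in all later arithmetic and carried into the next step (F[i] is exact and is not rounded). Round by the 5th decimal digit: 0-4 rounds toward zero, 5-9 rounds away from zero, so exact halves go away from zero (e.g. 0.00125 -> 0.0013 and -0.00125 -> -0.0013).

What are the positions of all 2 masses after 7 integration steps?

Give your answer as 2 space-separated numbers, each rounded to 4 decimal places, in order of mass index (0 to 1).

Step 0: x=[5.0000 6.0000] v=[0.0000 0.0000]
Step 1: x=[4.3600 6.3200] v=[-3.2000 1.6000]
Step 2: x=[3.3360 6.8064] v=[-5.1200 2.4320]
Step 3: x=[2.3335 7.2175] v=[-5.0125 2.0557]
Step 4: x=[1.7391 7.3272] v=[-2.9721 0.5485]
Step 5: x=[1.7605 7.0228] v=[0.1071 -1.5220]
Step 6: x=[2.3422 6.3564] v=[2.9085 -3.3318]
Step 7: x=[3.1914 5.5278] v=[4.2461 -4.1432]

Answer: 3.1914 5.5278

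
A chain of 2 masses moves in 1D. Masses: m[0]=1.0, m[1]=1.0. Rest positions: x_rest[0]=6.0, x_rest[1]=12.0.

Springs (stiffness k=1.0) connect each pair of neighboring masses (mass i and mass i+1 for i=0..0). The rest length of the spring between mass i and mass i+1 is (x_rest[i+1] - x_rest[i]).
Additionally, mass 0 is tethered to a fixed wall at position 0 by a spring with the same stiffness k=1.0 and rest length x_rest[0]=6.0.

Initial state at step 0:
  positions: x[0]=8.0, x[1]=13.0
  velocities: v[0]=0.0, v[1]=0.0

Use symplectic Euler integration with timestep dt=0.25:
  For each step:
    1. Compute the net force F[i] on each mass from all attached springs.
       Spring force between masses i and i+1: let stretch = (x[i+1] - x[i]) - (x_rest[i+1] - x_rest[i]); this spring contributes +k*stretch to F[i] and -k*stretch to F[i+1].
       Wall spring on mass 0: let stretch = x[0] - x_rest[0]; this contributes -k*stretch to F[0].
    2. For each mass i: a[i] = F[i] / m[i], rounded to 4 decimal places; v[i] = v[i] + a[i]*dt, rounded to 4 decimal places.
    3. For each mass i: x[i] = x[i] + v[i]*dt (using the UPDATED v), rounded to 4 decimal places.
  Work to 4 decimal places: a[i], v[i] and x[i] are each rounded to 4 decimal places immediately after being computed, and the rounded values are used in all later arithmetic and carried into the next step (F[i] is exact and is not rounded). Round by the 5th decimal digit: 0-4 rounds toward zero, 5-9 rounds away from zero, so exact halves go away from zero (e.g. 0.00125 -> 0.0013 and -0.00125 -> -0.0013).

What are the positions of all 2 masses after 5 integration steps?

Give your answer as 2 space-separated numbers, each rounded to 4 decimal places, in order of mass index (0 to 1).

Step 0: x=[8.0000 13.0000] v=[0.0000 0.0000]
Step 1: x=[7.8125 13.0625] v=[-0.7500 0.2500]
Step 2: x=[7.4649 13.1719] v=[-1.3906 0.4375]
Step 3: x=[7.0074 13.2996] v=[-1.8301 0.5108]
Step 4: x=[6.5052 13.4091] v=[-2.0089 0.4378]
Step 5: x=[6.0279 13.4621] v=[-1.9092 0.2118]

Answer: 6.0279 13.4621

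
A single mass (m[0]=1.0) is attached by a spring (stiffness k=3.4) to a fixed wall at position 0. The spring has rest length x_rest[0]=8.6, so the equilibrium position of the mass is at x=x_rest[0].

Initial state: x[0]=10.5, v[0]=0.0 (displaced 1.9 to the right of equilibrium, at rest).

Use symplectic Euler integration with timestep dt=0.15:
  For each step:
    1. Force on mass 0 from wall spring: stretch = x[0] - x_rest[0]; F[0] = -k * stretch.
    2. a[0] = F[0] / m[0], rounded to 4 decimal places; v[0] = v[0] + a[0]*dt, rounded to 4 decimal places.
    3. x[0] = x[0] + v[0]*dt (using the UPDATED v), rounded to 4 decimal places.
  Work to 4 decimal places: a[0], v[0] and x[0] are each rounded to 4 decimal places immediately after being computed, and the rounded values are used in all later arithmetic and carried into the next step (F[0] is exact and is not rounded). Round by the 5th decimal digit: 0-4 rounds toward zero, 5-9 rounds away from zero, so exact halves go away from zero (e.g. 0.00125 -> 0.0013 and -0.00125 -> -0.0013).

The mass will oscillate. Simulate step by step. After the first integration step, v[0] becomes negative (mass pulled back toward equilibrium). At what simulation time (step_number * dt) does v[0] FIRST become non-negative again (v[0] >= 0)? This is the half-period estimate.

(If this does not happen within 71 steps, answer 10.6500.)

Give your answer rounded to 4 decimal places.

Step 0: x=[10.5000] v=[0.0000]
Step 1: x=[10.3547] v=[-0.9690]
Step 2: x=[10.0751] v=[-1.8639]
Step 3: x=[9.6827] v=[-2.6162]
Step 4: x=[9.2074] v=[-3.1684]
Step 5: x=[8.6857] v=[-3.4782]
Step 6: x=[8.1574] v=[-3.5219]
Step 7: x=[7.6630] v=[-3.2962]
Step 8: x=[7.2403] v=[-2.8183]
Step 9: x=[6.9216] v=[-2.1249]
Step 10: x=[6.7313] v=[-1.2689]
Step 11: x=[6.6839] v=[-0.3159]
Step 12: x=[6.7831] v=[0.6613]
First v>=0 after going negative at step 12, time=1.8000

Answer: 1.8000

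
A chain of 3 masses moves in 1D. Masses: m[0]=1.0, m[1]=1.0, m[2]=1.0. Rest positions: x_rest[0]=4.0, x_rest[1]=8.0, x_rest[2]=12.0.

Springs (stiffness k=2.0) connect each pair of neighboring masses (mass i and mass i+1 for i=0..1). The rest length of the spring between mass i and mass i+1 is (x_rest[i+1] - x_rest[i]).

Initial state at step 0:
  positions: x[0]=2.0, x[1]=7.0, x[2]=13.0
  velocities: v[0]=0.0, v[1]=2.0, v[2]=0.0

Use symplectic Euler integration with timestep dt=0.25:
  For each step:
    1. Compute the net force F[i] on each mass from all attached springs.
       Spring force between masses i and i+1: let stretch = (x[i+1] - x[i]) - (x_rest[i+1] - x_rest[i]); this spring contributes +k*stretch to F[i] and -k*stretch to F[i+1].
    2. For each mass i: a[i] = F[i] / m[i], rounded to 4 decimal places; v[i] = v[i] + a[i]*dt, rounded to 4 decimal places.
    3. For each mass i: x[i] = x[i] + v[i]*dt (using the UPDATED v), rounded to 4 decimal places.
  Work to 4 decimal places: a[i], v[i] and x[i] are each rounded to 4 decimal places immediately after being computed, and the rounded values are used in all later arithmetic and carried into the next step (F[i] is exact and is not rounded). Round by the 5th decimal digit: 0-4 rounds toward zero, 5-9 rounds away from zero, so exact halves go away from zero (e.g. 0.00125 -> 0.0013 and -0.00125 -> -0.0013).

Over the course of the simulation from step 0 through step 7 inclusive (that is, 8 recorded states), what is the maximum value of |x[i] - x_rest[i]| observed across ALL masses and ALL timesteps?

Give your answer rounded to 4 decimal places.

Answer: 2.1150

Derivation:
Step 0: x=[2.0000 7.0000 13.0000] v=[0.0000 2.0000 0.0000]
Step 1: x=[2.1250 7.6250 12.7500] v=[0.5000 2.5000 -1.0000]
Step 2: x=[2.4375 8.2031 12.3594] v=[1.2500 2.3125 -1.5625]
Step 3: x=[2.9707 8.5801 11.9492] v=[2.1328 1.5079 -1.6407]
Step 4: x=[3.7051 8.6771 11.6179] v=[2.9375 0.3878 -1.3253]
Step 5: x=[4.5610 8.5202 11.4190] v=[3.4235 -0.6278 -0.7957]
Step 6: x=[5.4118 8.2307 11.3577] v=[3.4031 -1.1580 -0.2451]
Step 7: x=[6.1150 7.9797 11.4056] v=[2.8126 -1.0040 0.1914]
Max displacement = 2.1150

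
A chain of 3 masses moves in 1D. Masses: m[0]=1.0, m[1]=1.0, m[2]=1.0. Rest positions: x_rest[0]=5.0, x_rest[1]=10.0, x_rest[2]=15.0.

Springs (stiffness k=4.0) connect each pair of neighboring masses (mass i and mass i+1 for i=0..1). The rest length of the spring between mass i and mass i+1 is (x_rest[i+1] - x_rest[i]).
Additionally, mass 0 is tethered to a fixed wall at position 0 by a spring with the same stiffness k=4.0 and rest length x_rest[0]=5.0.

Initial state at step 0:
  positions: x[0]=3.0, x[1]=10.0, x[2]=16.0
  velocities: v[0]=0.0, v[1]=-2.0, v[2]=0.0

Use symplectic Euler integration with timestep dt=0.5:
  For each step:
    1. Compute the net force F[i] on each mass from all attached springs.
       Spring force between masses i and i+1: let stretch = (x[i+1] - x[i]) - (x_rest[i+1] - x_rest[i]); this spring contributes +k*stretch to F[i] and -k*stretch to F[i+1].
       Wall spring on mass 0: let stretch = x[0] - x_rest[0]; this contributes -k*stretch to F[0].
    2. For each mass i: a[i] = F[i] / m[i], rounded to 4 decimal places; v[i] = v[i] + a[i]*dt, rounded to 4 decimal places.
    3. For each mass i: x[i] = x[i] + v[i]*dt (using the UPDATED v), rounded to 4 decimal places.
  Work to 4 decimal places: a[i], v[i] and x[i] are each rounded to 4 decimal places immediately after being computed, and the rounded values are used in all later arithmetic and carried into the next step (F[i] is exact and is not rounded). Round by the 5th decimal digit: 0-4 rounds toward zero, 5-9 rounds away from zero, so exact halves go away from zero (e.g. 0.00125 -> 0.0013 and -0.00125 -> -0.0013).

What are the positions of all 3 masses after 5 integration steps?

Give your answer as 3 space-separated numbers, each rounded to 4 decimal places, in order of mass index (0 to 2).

Step 0: x=[3.0000 10.0000 16.0000] v=[0.0000 -2.0000 0.0000]
Step 1: x=[7.0000 8.0000 15.0000] v=[8.0000 -4.0000 -2.0000]
Step 2: x=[5.0000 12.0000 12.0000] v=[-4.0000 8.0000 -6.0000]
Step 3: x=[5.0000 9.0000 14.0000] v=[0.0000 -6.0000 4.0000]
Step 4: x=[4.0000 7.0000 16.0000] v=[-2.0000 -4.0000 4.0000]
Step 5: x=[2.0000 11.0000 14.0000] v=[-4.0000 8.0000 -4.0000]

Answer: 2.0000 11.0000 14.0000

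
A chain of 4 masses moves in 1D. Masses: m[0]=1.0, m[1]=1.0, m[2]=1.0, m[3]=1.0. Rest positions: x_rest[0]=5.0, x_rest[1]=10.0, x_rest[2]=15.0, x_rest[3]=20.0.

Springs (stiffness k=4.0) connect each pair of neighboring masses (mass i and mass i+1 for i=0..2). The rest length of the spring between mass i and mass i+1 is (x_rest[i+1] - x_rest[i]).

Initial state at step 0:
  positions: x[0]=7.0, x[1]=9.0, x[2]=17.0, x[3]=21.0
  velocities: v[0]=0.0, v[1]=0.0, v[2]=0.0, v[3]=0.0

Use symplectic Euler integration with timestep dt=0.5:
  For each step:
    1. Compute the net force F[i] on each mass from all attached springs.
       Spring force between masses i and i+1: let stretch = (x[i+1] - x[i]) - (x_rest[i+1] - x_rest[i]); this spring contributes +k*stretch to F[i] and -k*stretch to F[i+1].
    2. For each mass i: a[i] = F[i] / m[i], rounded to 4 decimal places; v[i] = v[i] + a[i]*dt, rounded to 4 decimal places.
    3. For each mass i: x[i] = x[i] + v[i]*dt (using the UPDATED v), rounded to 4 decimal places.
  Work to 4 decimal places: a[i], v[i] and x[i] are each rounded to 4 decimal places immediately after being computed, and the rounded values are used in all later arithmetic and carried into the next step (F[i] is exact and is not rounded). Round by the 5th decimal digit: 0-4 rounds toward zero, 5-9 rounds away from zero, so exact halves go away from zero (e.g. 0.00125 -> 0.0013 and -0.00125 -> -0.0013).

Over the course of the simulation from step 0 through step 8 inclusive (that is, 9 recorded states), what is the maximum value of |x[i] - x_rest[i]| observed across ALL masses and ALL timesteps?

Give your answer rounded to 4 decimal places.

Step 0: x=[7.0000 9.0000 17.0000 21.0000] v=[0.0000 0.0000 0.0000 0.0000]
Step 1: x=[4.0000 15.0000 13.0000 22.0000] v=[-6.0000 12.0000 -8.0000 2.0000]
Step 2: x=[7.0000 8.0000 20.0000 19.0000] v=[6.0000 -14.0000 14.0000 -6.0000]
Step 3: x=[6.0000 12.0000 14.0000 22.0000] v=[-2.0000 8.0000 -12.0000 6.0000]
Step 4: x=[6.0000 12.0000 14.0000 22.0000] v=[0.0000 0.0000 0.0000 0.0000]
Step 5: x=[7.0000 8.0000 20.0000 19.0000] v=[2.0000 -8.0000 12.0000 -6.0000]
Step 6: x=[4.0000 15.0000 13.0000 22.0000] v=[-6.0000 14.0000 -14.0000 6.0000]
Step 7: x=[7.0000 9.0000 17.0000 21.0000] v=[6.0000 -12.0000 8.0000 -2.0000]
Step 8: x=[7.0000 9.0000 17.0000 21.0000] v=[0.0000 0.0000 0.0000 0.0000]
Max displacement = 5.0000

Answer: 5.0000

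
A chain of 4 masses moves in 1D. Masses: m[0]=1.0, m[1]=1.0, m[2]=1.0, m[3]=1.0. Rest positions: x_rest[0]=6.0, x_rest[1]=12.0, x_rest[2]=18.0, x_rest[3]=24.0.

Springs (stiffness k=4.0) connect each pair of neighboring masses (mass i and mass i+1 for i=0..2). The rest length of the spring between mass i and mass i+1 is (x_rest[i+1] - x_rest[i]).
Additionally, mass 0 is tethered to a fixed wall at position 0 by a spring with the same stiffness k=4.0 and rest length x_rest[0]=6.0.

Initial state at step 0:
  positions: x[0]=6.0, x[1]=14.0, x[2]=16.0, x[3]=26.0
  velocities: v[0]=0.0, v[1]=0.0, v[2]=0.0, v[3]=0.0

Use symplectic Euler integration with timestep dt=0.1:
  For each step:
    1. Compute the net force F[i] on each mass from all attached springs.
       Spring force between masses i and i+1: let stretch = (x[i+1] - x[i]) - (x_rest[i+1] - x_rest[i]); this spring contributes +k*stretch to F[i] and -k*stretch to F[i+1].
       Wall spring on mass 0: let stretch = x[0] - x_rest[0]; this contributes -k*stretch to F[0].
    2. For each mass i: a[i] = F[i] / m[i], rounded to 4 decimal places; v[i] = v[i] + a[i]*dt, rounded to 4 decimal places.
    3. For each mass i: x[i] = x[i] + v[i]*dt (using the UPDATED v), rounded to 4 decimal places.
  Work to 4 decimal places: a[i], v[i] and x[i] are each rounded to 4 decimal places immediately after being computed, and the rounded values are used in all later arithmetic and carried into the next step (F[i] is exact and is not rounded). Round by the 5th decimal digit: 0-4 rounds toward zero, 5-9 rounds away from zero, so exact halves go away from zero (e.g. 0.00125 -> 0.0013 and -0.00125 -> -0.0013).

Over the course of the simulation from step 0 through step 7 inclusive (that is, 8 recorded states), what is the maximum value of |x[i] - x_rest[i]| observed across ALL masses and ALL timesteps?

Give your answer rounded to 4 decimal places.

Step 0: x=[6.0000 14.0000 16.0000 26.0000] v=[0.0000 0.0000 0.0000 0.0000]
Step 1: x=[6.0800 13.7600 16.3200 25.8400] v=[0.8000 -2.4000 3.2000 -1.6000]
Step 2: x=[6.2240 13.3152 16.9184 25.5392] v=[1.4400 -4.4480 5.9840 -3.0080]
Step 3: x=[6.4027 12.7309 17.7175 25.1336] v=[1.7869 -5.8432 7.9910 -4.0563]
Step 4: x=[6.5784 12.0929 18.6138 24.6713] v=[1.7571 -6.3798 8.9628 -4.6227]
Step 5: x=[6.7116 11.4952 19.4915 24.2067] v=[1.3315 -5.9772 8.7774 -4.6457]
Step 6: x=[6.7676 11.0260 20.2380 23.7935] v=[0.5603 -4.6921 7.4650 -4.1318]
Step 7: x=[6.7233 10.7549 20.7582 23.4781] v=[-0.4434 -2.7107 5.2024 -3.1540]
Max displacement = 2.7582

Answer: 2.7582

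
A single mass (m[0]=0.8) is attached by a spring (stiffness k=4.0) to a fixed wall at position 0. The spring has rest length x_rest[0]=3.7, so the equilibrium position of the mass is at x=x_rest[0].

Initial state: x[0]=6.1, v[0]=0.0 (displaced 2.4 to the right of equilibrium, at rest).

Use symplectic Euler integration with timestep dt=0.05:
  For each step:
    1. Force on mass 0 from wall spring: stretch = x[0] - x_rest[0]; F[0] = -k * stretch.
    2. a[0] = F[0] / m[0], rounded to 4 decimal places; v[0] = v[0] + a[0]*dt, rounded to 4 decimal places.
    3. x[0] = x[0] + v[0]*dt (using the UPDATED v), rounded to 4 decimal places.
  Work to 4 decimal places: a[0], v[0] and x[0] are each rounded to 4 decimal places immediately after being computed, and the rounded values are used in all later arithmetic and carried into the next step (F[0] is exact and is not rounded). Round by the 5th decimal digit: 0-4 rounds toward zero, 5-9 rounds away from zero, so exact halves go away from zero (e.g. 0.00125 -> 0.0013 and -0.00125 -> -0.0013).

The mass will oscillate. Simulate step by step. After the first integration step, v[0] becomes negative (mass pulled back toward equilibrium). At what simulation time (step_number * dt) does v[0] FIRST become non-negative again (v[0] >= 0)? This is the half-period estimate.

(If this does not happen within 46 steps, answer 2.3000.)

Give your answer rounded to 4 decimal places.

Step 0: x=[6.1000] v=[0.0000]
Step 1: x=[6.0700] v=[-0.6000]
Step 2: x=[6.0104] v=[-1.1925]
Step 3: x=[5.9219] v=[-1.7701]
Step 4: x=[5.8056] v=[-2.3256]
Step 5: x=[5.6630] v=[-2.8520]
Step 6: x=[5.4959] v=[-3.3428]
Step 7: x=[5.3063] v=[-3.7918]
Step 8: x=[5.0966] v=[-4.1934]
Step 9: x=[4.8695] v=[-4.5426]
Step 10: x=[4.6278] v=[-4.8350]
Step 11: x=[4.3745] v=[-5.0670]
Step 12: x=[4.1127] v=[-5.2356]
Step 13: x=[3.8458] v=[-5.3388]
Step 14: x=[3.5770] v=[-5.3753]
Step 15: x=[3.3098] v=[-5.3446]
Step 16: x=[3.0474] v=[-5.2471]
Step 17: x=[2.7932] v=[-5.0840]
Step 18: x=[2.5503] v=[-4.8573]
Step 19: x=[2.3218] v=[-4.5699]
Step 20: x=[2.1105] v=[-4.2254]
Step 21: x=[1.9191] v=[-3.8280]
Step 22: x=[1.7500] v=[-3.3828]
Step 23: x=[1.6052] v=[-2.8953]
Step 24: x=[1.4866] v=[-2.3716]
Step 25: x=[1.3957] v=[-1.8183]
Step 26: x=[1.3336] v=[-1.2422]
Step 27: x=[1.3011] v=[-0.6506]
Step 28: x=[1.2986] v=[-0.0509]
Step 29: x=[1.3261] v=[0.5495]
First v>=0 after going negative at step 29, time=1.4500

Answer: 1.4500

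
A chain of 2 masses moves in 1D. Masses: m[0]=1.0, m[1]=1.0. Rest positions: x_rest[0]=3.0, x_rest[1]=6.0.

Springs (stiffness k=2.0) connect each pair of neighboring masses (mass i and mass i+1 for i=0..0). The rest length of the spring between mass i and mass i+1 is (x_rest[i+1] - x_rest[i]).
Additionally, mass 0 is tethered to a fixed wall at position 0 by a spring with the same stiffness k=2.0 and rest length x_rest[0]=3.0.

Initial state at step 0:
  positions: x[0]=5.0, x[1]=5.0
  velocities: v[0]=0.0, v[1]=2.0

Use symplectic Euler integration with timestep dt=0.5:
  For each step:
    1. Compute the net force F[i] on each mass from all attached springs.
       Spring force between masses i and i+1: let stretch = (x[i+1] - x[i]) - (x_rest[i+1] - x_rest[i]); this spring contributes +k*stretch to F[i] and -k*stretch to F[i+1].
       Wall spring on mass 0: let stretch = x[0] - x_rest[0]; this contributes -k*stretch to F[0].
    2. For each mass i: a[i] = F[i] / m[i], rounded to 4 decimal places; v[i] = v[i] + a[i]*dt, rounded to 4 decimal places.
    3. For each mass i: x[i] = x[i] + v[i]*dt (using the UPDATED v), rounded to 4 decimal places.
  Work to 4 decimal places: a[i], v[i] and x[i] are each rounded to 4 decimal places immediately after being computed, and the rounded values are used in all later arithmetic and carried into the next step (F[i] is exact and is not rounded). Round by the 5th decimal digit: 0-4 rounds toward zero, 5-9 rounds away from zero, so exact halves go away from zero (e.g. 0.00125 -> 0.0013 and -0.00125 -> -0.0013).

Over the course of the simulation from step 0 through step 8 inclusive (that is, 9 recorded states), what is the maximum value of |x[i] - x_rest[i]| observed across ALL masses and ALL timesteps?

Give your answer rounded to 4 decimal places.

Step 0: x=[5.0000 5.0000] v=[0.0000 2.0000]
Step 1: x=[2.5000 7.5000] v=[-5.0000 5.0000]
Step 2: x=[1.2500 9.0000] v=[-2.5000 3.0000]
Step 3: x=[3.2500 8.1250] v=[4.0000 -1.7500]
Step 4: x=[6.0625 6.3125] v=[5.6250 -3.6250]
Step 5: x=[5.9688 5.8750] v=[-0.1875 -0.8750]
Step 6: x=[2.8438 6.9844] v=[-6.2501 2.2188]
Step 7: x=[0.3672 7.5235] v=[-4.9533 1.0782]
Step 8: x=[1.2851 5.9845] v=[1.8358 -3.0781]
Max displacement = 3.0625

Answer: 3.0625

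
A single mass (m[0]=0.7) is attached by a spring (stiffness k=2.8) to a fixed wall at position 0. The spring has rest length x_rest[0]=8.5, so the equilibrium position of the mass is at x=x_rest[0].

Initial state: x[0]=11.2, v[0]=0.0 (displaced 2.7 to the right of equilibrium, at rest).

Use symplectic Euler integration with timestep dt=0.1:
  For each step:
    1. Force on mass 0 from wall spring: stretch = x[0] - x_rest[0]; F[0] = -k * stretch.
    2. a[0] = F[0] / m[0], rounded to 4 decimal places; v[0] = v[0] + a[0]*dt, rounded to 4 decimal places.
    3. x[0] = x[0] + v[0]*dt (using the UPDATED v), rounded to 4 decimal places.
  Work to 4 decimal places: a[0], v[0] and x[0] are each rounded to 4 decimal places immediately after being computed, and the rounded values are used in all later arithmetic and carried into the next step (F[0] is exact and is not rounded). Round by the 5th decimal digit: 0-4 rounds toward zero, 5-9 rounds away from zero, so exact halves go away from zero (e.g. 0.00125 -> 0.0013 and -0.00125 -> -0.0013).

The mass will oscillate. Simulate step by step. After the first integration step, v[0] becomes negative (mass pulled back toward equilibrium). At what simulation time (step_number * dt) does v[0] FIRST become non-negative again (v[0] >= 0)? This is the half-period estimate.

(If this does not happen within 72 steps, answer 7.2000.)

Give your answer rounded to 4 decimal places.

Step 0: x=[11.2000] v=[0.0000]
Step 1: x=[11.0920] v=[-1.0800]
Step 2: x=[10.8803] v=[-2.1168]
Step 3: x=[10.5734] v=[-3.0689]
Step 4: x=[10.1836] v=[-3.8983]
Step 5: x=[9.7264] v=[-4.5717]
Step 6: x=[9.2202] v=[-5.0623]
Step 7: x=[8.6852] v=[-5.3504]
Step 8: x=[8.1428] v=[-5.4245]
Step 9: x=[7.6146] v=[-5.2816]
Step 10: x=[7.1219] v=[-4.9274]
Step 11: x=[6.6843] v=[-4.3762]
Step 12: x=[6.3193] v=[-3.6499]
Step 13: x=[6.0415] v=[-2.7776]
Step 14: x=[5.8621] v=[-1.7942]
Step 15: x=[5.7882] v=[-0.7390]
Step 16: x=[5.8228] v=[0.3457]
First v>=0 after going negative at step 16, time=1.6000

Answer: 1.6000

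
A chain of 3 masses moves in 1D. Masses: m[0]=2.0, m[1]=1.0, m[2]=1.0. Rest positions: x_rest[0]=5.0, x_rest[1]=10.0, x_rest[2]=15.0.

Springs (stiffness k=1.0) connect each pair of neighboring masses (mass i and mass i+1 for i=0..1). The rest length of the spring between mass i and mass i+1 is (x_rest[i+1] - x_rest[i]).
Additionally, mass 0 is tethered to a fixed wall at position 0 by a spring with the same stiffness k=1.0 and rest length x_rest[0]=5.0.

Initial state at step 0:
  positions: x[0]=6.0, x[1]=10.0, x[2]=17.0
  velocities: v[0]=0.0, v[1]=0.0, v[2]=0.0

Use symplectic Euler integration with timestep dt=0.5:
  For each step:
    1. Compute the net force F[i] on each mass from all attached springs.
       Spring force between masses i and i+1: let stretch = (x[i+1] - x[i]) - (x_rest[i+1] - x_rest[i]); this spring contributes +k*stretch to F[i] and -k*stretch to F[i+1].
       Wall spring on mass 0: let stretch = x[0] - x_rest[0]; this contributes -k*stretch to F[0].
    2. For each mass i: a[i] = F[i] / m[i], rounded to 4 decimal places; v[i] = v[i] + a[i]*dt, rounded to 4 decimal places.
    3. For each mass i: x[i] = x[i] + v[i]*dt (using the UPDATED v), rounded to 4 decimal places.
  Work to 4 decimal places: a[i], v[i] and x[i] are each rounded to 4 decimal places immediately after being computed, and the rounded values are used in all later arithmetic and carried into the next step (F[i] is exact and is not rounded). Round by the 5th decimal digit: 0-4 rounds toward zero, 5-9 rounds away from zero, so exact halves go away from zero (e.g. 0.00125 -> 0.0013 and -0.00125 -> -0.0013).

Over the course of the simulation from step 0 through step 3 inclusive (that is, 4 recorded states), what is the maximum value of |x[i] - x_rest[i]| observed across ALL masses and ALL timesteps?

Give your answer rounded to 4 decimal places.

Answer: 2.0860

Derivation:
Step 0: x=[6.0000 10.0000 17.0000] v=[0.0000 0.0000 0.0000]
Step 1: x=[5.7500 10.7500 16.5000] v=[-0.5000 1.5000 -1.0000]
Step 2: x=[5.4063 11.6875 15.8125] v=[-0.6875 1.8750 -1.3750]
Step 3: x=[5.1719 12.0860 15.3438] v=[-0.4688 0.7969 -0.9375]
Max displacement = 2.0860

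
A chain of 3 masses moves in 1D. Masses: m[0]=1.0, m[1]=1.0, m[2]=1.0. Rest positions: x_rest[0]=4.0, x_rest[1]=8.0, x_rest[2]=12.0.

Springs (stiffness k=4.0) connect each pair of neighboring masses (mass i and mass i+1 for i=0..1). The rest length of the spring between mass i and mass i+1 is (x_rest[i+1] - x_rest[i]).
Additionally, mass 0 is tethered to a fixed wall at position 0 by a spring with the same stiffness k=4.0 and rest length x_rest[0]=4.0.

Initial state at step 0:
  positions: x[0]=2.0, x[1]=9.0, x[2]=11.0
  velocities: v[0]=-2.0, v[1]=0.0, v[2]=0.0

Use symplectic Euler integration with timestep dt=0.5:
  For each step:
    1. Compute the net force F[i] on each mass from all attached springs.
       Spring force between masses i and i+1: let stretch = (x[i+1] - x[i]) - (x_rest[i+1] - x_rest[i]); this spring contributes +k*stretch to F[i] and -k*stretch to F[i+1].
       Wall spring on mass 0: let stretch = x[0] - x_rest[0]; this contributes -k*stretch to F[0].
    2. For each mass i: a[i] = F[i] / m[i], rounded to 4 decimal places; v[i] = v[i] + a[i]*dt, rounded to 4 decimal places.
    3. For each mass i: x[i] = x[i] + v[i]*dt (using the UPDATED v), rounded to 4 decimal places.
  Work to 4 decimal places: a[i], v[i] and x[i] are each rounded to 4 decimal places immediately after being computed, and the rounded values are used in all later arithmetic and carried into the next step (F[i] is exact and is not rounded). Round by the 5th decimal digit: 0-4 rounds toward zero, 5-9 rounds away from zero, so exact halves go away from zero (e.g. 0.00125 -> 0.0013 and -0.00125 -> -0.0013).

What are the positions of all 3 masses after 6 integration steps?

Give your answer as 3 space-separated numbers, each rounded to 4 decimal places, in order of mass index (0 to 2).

Answer: 5.0000 7.0000 13.0000

Derivation:
Step 0: x=[2.0000 9.0000 11.0000] v=[-2.0000 0.0000 0.0000]
Step 1: x=[6.0000 4.0000 13.0000] v=[8.0000 -10.0000 4.0000]
Step 2: x=[2.0000 10.0000 10.0000] v=[-8.0000 12.0000 -6.0000]
Step 3: x=[4.0000 8.0000 11.0000] v=[4.0000 -4.0000 2.0000]
Step 4: x=[6.0000 5.0000 13.0000] v=[4.0000 -6.0000 4.0000]
Step 5: x=[1.0000 11.0000 11.0000] v=[-10.0000 12.0000 -4.0000]
Step 6: x=[5.0000 7.0000 13.0000] v=[8.0000 -8.0000 4.0000]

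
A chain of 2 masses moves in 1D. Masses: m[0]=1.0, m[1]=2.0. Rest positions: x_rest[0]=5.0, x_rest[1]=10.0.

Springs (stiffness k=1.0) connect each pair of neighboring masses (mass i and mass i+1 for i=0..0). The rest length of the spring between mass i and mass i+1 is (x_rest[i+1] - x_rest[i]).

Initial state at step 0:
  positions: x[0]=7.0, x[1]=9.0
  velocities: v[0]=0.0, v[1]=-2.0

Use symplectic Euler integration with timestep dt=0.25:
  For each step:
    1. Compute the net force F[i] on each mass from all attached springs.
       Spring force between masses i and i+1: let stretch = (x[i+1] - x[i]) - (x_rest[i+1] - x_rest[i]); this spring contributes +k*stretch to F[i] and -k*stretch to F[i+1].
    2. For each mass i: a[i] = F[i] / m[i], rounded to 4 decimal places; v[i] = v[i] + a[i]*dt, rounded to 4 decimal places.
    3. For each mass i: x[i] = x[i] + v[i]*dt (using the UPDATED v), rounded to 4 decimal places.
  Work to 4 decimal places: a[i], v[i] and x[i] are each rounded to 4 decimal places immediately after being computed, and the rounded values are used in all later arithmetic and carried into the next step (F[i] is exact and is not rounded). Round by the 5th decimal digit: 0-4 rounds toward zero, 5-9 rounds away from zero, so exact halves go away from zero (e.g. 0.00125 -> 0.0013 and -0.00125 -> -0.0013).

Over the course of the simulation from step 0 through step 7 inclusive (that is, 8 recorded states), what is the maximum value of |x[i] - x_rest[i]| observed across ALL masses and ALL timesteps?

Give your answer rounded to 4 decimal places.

Step 0: x=[7.0000 9.0000] v=[0.0000 -2.0000]
Step 1: x=[6.8125 8.5938] v=[-0.7500 -1.6250]
Step 2: x=[6.4238 8.2881] v=[-1.5547 -1.2227]
Step 3: x=[5.8392 8.0804] v=[-2.3386 -0.8307]
Step 4: x=[5.0821 7.9589] v=[-3.0283 -0.4859]
Step 5: x=[4.1923 7.9038] v=[-3.5591 -0.2205]
Step 6: x=[3.2220 7.8890] v=[-3.8812 -0.0594]
Step 7: x=[2.2309 7.8846] v=[-3.9645 -0.0178]
Max displacement = 2.7691

Answer: 2.7691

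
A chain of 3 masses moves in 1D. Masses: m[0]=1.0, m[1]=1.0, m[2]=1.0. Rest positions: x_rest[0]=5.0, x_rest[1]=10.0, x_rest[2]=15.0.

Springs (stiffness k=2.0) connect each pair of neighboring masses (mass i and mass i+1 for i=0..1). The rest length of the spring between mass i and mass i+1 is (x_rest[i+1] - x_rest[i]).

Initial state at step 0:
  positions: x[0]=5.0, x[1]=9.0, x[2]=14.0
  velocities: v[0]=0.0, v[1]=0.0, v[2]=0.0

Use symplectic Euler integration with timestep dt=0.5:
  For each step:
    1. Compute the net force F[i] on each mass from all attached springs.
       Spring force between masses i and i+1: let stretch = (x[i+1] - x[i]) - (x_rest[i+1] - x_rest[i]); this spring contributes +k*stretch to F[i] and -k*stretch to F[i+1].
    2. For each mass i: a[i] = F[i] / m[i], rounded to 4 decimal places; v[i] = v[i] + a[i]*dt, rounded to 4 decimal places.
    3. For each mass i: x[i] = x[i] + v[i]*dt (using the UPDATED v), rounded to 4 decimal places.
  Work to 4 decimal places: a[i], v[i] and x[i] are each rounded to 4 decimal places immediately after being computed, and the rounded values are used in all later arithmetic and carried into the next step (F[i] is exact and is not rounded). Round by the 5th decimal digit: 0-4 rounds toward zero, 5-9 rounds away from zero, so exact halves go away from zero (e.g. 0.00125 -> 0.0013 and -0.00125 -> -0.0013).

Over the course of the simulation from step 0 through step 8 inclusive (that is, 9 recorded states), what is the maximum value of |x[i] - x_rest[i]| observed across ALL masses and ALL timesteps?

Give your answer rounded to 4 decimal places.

Step 0: x=[5.0000 9.0000 14.0000] v=[0.0000 0.0000 0.0000]
Step 1: x=[4.5000 9.5000 14.0000] v=[-1.0000 1.0000 0.0000]
Step 2: x=[4.0000 9.7500 14.2500] v=[-1.0000 0.5000 0.5000]
Step 3: x=[3.8750 9.3750 14.7500] v=[-0.2500 -0.7500 1.0000]
Step 4: x=[4.0000 8.9375 15.0625] v=[0.2500 -0.8750 0.6250]
Step 5: x=[4.0938 9.0938 14.8125] v=[0.1875 0.3125 -0.5000]
Step 6: x=[4.1876 9.6094 14.2032] v=[0.1875 1.0312 -1.2187]
Step 7: x=[4.4923 9.7110 13.7970] v=[0.6093 0.2032 -0.8125]
Step 8: x=[4.9063 9.2463 13.8478] v=[0.8280 -0.9295 0.1015]
Max displacement = 1.2030

Answer: 1.2030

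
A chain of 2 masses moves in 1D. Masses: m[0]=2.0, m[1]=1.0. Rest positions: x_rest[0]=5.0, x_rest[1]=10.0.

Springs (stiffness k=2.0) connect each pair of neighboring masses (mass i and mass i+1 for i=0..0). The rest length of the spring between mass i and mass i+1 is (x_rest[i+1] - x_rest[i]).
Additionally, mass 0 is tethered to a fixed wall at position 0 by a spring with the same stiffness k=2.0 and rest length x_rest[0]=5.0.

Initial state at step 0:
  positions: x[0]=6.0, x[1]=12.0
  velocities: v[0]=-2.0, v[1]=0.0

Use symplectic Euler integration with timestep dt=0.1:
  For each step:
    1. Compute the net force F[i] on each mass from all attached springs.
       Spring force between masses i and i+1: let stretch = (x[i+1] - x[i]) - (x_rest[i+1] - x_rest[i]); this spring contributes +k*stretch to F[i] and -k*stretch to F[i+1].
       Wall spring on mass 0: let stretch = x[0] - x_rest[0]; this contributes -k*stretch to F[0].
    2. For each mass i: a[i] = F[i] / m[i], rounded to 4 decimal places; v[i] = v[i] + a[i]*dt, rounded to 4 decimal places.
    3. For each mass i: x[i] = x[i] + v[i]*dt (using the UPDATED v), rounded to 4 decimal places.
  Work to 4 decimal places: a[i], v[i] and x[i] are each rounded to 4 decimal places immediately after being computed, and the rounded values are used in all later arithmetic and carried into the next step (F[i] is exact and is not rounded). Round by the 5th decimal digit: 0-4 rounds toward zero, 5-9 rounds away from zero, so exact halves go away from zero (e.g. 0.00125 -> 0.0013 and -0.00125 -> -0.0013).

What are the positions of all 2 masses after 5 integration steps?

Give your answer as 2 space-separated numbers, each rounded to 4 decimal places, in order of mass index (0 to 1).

Answer: 5.0708 11.6370

Derivation:
Step 0: x=[6.0000 12.0000] v=[-2.0000 0.0000]
Step 1: x=[5.8000 11.9800] v=[-2.0000 -0.2000]
Step 2: x=[5.6038 11.9364] v=[-1.9620 -0.4360]
Step 3: x=[5.4149 11.8662] v=[-1.8891 -0.7025]
Step 4: x=[5.2364 11.7669] v=[-1.7855 -0.9928]
Step 5: x=[5.0708 11.6370] v=[-1.6561 -1.2989]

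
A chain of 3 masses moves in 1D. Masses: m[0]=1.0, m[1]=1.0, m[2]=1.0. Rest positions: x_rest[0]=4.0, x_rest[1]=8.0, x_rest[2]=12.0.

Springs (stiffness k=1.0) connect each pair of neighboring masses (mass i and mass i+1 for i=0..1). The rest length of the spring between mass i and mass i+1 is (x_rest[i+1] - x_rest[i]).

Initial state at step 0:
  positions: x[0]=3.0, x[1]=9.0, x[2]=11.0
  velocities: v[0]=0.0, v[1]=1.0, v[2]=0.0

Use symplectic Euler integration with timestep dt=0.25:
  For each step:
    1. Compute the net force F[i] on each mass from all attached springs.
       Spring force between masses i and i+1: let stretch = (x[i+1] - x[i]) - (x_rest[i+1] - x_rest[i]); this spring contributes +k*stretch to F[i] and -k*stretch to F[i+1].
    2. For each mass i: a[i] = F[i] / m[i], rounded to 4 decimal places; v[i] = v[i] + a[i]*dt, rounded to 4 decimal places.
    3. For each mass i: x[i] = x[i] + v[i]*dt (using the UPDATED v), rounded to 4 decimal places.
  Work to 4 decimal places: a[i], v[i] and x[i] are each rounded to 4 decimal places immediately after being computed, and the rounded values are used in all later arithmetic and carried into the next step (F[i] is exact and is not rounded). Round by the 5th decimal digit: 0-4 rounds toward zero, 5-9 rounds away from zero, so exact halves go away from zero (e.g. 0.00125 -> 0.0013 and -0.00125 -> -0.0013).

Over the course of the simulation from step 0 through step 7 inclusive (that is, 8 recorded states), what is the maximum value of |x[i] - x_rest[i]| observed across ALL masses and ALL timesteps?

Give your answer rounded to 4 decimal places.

Step 0: x=[3.0000 9.0000 11.0000] v=[0.0000 1.0000 0.0000]
Step 1: x=[3.1250 9.0000 11.1250] v=[0.5000 0.0000 0.5000]
Step 2: x=[3.3672 8.7656 11.3672] v=[0.9688 -0.9375 0.9688]
Step 3: x=[3.6968 8.3564 11.6968] v=[1.3184 -1.6367 1.3184]
Step 4: x=[4.0676 7.8648 12.0676] v=[1.4833 -1.9665 1.4833]
Step 5: x=[4.4258 7.3985 12.4258] v=[1.4326 -1.8651 1.4326]
Step 6: x=[4.7198 7.0606 12.7198] v=[1.1758 -1.3515 1.1758]
Step 7: x=[4.9101 6.9301 12.9101] v=[0.7610 -0.5219 0.7610]
Max displacement = 1.0699

Answer: 1.0699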